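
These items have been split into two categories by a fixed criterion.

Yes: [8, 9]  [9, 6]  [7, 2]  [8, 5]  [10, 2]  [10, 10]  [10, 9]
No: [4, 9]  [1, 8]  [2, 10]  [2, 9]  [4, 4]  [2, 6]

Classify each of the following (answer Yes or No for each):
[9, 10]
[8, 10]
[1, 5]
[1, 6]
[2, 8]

The distinguishing property — first ≥ 5 — holds for all the 'Yes' cases and none of the 'No' cases.
Yes: [9, 10], since first 9. Yes: [8, 10], since first 8. No: [1, 5], since first 1. No: [1, 6], since first 1. No: [2, 8], since first 2.

Yes, Yes, No, No, No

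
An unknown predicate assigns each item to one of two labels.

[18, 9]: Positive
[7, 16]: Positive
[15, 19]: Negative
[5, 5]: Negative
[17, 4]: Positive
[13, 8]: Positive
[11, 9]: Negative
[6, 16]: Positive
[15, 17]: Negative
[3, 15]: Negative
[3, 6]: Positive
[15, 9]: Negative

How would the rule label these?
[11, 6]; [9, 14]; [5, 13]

Positive, Positive, Negative

Rule: product is even. This holds for each 'Positive' example and fails for each 'Negative' one.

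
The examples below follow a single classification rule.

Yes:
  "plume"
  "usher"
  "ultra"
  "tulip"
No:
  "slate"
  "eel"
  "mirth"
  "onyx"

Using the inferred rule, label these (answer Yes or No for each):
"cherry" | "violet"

No, No

'Yes' ⟺ contains 'u'.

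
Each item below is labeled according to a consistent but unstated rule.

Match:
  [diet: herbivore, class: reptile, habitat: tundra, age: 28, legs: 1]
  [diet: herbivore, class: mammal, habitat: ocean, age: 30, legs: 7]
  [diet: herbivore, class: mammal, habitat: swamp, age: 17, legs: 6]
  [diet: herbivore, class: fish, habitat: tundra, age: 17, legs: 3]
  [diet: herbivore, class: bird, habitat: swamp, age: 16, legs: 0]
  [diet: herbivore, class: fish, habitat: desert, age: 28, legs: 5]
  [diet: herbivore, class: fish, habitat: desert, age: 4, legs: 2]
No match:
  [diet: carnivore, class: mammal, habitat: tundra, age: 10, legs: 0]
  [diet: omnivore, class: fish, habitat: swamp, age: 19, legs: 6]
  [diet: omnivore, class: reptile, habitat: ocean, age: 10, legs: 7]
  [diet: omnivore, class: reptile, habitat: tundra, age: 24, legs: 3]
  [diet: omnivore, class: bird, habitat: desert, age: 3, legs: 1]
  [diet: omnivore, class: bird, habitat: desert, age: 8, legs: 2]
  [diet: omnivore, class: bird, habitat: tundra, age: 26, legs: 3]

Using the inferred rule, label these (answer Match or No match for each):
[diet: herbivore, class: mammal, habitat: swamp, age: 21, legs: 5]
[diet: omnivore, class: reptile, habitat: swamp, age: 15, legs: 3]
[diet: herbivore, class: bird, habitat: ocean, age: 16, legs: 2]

Match, No match, Match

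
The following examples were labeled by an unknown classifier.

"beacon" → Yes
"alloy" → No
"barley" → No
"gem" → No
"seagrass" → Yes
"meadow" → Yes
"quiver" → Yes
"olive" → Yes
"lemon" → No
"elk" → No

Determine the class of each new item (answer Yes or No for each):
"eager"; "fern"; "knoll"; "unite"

'Yes' ⟺ has ≥ 3 vowels.

Yes, No, No, Yes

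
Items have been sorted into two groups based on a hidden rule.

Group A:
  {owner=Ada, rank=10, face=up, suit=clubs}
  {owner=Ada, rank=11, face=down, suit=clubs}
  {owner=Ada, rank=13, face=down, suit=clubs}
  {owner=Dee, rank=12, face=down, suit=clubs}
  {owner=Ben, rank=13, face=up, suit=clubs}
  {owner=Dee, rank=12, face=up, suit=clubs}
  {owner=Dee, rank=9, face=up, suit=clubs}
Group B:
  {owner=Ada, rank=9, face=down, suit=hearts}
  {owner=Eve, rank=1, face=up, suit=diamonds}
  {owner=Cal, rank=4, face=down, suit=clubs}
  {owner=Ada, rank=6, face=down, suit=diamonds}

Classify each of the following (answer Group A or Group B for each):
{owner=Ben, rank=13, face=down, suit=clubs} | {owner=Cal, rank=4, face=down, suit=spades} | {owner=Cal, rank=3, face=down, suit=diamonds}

Rule: suit is clubs AND rank ≥ 6. This holds for each 'Group A' example and fails for each 'Group B' one.
{owner=Ben, rank=13, face=down, suit=clubs}: suit is clubs, rank = 13 — fits, so Group A. {owner=Cal, rank=4, face=down, suit=spades}: suit is spades, rank = 4 — does not satisfy this, so Group B. {owner=Cal, rank=3, face=down, suit=diamonds}: suit is diamonds, rank = 3 — does not satisfy this, so Group B.

Group A, Group B, Group B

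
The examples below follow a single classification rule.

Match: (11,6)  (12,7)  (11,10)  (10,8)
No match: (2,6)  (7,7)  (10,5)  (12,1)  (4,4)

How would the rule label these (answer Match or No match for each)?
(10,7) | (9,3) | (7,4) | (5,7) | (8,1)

Match, No match, No match, No match, No match

Rule: sum ≥ 17. This holds for each 'Match' example and fails for each 'No match' one.
(10,7): 10+7 = 17, satisfies this → Match.
(9,3): 9+3 = 12, does not fit → No match.
(7,4): 7+4 = 11, does not fit → No match.
(5,7): 5+7 = 12, does not fit → No match.
(8,1): 8+1 = 9, does not fit → No match.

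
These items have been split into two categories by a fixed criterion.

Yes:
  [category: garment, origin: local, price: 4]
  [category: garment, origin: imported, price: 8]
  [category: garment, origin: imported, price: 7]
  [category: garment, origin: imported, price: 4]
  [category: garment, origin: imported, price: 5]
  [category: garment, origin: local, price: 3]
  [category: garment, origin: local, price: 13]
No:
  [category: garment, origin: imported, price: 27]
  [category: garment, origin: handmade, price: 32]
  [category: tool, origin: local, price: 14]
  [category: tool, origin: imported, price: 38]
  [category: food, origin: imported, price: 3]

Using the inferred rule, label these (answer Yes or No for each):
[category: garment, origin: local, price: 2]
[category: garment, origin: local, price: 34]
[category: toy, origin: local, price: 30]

Yes, No, No

The rule appears to be: category is garment AND price ≤ 13.
[category: garment, origin: local, price: 2]: Yes (category is garment, price = 2).
[category: garment, origin: local, price: 34]: No (category is garment, price = 34).
[category: toy, origin: local, price: 30]: No (category is toy, price = 30).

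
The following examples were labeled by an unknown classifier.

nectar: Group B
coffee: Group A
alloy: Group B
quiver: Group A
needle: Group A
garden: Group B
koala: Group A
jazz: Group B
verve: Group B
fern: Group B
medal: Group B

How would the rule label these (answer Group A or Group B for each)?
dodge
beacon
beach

'Group A' ⟺ has ≥ 3 vowels.

Group B, Group A, Group B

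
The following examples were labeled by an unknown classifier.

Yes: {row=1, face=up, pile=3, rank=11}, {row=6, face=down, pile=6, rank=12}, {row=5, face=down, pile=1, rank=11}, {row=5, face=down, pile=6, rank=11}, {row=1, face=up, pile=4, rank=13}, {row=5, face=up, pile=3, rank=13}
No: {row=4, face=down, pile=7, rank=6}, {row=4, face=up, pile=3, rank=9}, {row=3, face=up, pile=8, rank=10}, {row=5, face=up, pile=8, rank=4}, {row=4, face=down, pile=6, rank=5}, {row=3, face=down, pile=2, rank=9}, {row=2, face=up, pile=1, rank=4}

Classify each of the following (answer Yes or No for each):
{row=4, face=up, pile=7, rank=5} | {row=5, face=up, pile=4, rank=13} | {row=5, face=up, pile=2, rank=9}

No, Yes, No

One predicate separates the groups cleanly: rank ≥ 11.
{row=4, face=up, pile=7, rank=5}: No (rank = 5). {row=5, face=up, pile=4, rank=13}: Yes (rank = 13). {row=5, face=up, pile=2, rank=9}: No (rank = 9).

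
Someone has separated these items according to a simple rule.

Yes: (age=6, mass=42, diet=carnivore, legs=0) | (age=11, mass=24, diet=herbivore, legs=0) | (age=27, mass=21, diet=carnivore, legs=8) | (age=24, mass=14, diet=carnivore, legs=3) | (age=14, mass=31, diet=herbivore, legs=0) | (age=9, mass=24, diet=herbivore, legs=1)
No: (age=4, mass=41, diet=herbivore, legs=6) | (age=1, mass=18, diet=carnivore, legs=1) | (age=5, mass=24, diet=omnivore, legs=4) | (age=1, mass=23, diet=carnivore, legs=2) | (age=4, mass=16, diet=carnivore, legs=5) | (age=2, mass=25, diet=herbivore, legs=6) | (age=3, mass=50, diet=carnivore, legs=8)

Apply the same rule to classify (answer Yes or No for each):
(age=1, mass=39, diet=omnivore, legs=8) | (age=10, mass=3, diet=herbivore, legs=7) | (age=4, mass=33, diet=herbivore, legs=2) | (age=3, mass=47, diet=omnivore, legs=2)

Every 'Yes' example satisfies: age ≥ 6. None of the 'No' examples do.
(age=1, mass=39, diet=omnivore, legs=8) → age = 1 → No. (age=10, mass=3, diet=herbivore, legs=7) → age = 10 → Yes. (age=4, mass=33, diet=herbivore, legs=2) → age = 4 → No. (age=3, mass=47, diet=omnivore, legs=2) → age = 3 → No.

No, Yes, No, No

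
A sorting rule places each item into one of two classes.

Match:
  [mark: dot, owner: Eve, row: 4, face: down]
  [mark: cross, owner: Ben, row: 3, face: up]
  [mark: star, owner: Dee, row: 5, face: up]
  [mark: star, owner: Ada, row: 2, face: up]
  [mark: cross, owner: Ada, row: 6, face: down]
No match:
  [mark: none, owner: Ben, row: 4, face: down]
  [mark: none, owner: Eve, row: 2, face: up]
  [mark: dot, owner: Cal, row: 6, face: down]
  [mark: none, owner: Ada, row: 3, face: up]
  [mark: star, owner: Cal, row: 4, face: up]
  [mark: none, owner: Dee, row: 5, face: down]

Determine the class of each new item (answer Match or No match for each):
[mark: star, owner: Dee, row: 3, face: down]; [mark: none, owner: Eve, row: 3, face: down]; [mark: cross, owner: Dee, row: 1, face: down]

A rule that fits every label: mark is not none AND owner is not Cal — true of each 'Match' example, false of each 'No match' one.
[mark: star, owner: Dee, row: 3, face: down] — mark is star, owner is Dee, hence Match.
[mark: none, owner: Eve, row: 3, face: down] — mark is none, owner is Eve, hence No match.
[mark: cross, owner: Dee, row: 1, face: down] — mark is cross, owner is Dee, hence Match.

Match, No match, Match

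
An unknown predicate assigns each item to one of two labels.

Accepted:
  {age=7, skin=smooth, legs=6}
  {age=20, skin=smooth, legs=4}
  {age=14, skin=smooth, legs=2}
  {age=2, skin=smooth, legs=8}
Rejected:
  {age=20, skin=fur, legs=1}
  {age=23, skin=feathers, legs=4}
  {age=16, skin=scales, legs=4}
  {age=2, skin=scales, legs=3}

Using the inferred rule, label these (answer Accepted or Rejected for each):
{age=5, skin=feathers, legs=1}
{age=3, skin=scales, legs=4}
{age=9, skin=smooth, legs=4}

The common property of the 'Accepted' items is: skin is smooth. No 'Rejected' item has it.
{age=5, skin=feathers, legs=1} — skin is feathers, hence Rejected.
{age=3, skin=scales, legs=4} — skin is scales, hence Rejected.
{age=9, skin=smooth, legs=4} — skin is smooth, hence Accepted.

Rejected, Rejected, Accepted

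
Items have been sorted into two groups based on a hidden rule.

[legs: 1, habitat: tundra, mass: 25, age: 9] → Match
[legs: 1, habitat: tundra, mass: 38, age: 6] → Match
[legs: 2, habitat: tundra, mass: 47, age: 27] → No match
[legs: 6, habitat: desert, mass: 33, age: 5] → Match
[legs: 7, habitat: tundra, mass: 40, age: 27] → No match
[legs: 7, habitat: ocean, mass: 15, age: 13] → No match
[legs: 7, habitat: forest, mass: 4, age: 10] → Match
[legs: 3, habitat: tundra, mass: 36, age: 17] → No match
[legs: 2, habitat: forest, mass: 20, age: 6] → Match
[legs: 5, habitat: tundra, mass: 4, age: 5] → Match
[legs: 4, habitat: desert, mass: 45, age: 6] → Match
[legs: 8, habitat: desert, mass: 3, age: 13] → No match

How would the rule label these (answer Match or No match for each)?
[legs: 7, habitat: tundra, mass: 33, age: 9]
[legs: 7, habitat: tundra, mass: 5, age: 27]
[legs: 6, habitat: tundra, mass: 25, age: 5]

The pattern is that an item is 'Match' exactly when: age ≤ 10.

Match, No match, Match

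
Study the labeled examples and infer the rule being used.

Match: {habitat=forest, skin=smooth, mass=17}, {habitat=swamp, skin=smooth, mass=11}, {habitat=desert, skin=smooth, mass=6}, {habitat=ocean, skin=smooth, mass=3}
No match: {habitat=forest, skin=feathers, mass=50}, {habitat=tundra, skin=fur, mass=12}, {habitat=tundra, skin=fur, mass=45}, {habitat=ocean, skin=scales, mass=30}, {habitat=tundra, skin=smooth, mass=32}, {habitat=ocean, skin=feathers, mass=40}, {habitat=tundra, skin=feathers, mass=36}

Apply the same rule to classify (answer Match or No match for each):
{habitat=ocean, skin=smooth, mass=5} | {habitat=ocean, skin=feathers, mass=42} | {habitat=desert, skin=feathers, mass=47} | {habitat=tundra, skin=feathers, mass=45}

Match, No match, No match, No match

The rule appears to be: skin is smooth AND mass ≤ 17.
{habitat=ocean, skin=smooth, mass=5}: skin is smooth, mass = 5 — satisfies this, so Match.
{habitat=ocean, skin=feathers, mass=42}: skin is feathers, mass = 42 — doesn't qualify, so No match.
{habitat=desert, skin=feathers, mass=47}: skin is feathers, mass = 47 — doesn't qualify, so No match.
{habitat=tundra, skin=feathers, mass=45}: skin is feathers, mass = 45 — doesn't qualify, so No match.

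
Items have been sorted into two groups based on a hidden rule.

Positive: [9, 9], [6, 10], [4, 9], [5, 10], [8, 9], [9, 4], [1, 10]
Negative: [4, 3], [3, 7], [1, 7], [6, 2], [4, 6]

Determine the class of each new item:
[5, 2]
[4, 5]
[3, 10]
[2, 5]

'Positive' ⟺ sum ≥ 11.
Negative: [5, 2], since 5+2 = 7.
Negative: [4, 5], since 4+5 = 9.
Positive: [3, 10], since 3+10 = 13.
Negative: [2, 5], since 2+5 = 7.

Negative, Negative, Positive, Negative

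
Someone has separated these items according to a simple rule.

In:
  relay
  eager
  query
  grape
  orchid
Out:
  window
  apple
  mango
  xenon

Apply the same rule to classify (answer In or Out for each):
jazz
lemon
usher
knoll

Out, Out, In, Out

Every 'In' example satisfies: contains 'r'. None of the 'Out' examples do.
jazz: no 'r', fails the rule → Out. lemon: no 'r', fails the rule → Out. usher: has 'r', matches → In. knoll: no 'r', fails the rule → Out.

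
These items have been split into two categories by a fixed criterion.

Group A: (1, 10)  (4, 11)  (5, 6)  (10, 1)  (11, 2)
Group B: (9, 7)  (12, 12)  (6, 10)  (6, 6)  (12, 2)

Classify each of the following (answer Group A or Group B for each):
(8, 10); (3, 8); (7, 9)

Group B, Group A, Group B

'Group A' ⟺ sum is odd.
(8, 10): 8+10 = 18, does not pass → Group B.
(3, 8): 3+8 = 11, matches → Group A.
(7, 9): 7+9 = 16, does not pass → Group B.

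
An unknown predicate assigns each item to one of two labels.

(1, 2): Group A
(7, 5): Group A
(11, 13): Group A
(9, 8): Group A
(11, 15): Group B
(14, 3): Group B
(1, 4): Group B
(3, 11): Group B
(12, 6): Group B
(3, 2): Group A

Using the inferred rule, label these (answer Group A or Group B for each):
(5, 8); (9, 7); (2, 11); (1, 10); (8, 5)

Group B, Group A, Group B, Group B, Group B

The classifier is using: |first − second| ≤ 2.
(5, 8): |5−8| = 3, does not satisfy this → Group B. (9, 7): |9−7| = 2, meets the rule → Group A. (2, 11): |2−11| = 9, does not satisfy this → Group B. (1, 10): |1−10| = 9, does not satisfy this → Group B. (8, 5): |8−5| = 3, does not satisfy this → Group B.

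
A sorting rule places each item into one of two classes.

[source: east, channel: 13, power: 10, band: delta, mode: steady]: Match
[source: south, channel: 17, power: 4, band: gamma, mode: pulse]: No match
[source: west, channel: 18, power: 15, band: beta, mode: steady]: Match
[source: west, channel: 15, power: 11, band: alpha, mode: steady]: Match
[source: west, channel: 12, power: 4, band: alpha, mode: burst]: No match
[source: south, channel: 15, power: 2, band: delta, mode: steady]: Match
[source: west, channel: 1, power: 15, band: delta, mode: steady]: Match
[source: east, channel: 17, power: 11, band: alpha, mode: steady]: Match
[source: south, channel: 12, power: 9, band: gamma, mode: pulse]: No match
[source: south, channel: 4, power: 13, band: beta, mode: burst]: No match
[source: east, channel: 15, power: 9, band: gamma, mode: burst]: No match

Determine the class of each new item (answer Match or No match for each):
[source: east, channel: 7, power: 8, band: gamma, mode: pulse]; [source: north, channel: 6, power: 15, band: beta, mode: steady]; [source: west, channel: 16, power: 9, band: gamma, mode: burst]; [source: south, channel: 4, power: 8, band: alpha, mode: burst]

The distinguishing property — mode is steady — holds for all the 'Match' cases and none of the 'No match' cases.

No match, Match, No match, No match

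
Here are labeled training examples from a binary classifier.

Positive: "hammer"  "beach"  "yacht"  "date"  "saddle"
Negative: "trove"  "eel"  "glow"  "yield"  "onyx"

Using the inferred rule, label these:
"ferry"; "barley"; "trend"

The rule appears to be: contains 'a'.
Negative: "ferry", since no 'a'. Positive: "barley", since has 'a'. Negative: "trend", since no 'a'.

Negative, Positive, Negative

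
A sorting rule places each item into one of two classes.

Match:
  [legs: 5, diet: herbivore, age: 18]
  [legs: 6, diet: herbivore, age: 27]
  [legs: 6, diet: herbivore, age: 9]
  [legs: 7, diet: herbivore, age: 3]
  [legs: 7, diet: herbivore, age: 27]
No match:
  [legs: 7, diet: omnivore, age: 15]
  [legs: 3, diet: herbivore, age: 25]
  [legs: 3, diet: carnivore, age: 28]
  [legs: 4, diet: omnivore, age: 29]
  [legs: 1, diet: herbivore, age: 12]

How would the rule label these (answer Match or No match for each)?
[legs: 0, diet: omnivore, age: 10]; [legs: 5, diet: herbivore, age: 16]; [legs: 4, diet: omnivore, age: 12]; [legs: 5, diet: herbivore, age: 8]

'Match' ⟺ diet is herbivore AND legs ≥ 4.
[legs: 0, diet: omnivore, age: 10] — diet is omnivore, legs = 0, hence No match.
[legs: 5, diet: herbivore, age: 16] — diet is herbivore, legs = 5, hence Match.
[legs: 4, diet: omnivore, age: 12] — diet is omnivore, legs = 4, hence No match.
[legs: 5, diet: herbivore, age: 8] — diet is herbivore, legs = 5, hence Match.

No match, Match, No match, Match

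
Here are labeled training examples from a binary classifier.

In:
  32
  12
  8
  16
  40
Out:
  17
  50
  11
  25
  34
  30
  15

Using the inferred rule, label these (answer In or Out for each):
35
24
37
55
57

Out, In, Out, Out, Out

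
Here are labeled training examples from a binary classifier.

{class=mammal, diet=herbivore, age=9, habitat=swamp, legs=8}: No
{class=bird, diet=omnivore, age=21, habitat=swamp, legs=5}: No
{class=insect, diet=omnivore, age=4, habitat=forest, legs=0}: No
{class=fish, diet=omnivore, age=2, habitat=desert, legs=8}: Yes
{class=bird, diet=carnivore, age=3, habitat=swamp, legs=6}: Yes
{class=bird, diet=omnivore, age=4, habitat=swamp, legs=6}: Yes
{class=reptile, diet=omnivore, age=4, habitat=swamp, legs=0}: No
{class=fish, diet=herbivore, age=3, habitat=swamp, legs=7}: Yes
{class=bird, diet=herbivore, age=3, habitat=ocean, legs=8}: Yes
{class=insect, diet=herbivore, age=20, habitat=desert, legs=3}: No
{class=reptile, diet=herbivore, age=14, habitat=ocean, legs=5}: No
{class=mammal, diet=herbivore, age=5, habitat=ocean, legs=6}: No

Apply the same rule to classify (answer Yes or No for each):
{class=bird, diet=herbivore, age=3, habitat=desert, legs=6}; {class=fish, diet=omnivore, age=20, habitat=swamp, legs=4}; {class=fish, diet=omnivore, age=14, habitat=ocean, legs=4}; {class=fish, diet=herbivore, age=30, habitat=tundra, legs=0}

Yes, No, No, No

The distinguishing property — age ≤ 4 AND legs ≥ 3 — holds for all the 'Yes' cases and none of the 'No' cases.
{class=bird, diet=herbivore, age=3, habitat=desert, legs=6}: Yes (age = 3, legs = 6). {class=fish, diet=omnivore, age=20, habitat=swamp, legs=4}: No (age = 20, legs = 4). {class=fish, diet=omnivore, age=14, habitat=ocean, legs=4}: No (age = 14, legs = 4). {class=fish, diet=herbivore, age=30, habitat=tundra, legs=0}: No (age = 30, legs = 0).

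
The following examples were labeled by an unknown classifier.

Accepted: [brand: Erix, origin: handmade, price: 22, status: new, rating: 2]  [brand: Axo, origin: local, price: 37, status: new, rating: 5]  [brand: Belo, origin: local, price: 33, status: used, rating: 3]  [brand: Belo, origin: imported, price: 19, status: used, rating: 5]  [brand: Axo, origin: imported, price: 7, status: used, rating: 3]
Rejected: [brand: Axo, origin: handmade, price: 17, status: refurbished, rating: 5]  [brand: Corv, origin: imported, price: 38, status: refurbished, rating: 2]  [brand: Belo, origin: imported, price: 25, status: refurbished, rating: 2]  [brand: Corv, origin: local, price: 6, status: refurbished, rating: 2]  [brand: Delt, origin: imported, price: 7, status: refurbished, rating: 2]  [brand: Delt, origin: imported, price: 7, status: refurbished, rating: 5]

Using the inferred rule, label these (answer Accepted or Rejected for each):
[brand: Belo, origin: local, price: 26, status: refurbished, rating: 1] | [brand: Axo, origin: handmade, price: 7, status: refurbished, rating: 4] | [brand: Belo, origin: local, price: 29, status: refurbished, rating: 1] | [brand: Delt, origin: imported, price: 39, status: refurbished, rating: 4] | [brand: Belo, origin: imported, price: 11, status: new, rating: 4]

The simplest hypothesis consistent with all the labels is: status is not refurbished.
[brand: Belo, origin: local, price: 26, status: refurbished, rating: 1]: status is refurbished — does not satisfy this, so Rejected.
[brand: Axo, origin: handmade, price: 7, status: refurbished, rating: 4]: status is refurbished — does not satisfy this, so Rejected.
[brand: Belo, origin: local, price: 29, status: refurbished, rating: 1]: status is refurbished — does not satisfy this, so Rejected.
[brand: Delt, origin: imported, price: 39, status: refurbished, rating: 4]: status is refurbished — does not satisfy this, so Rejected.
[brand: Belo, origin: imported, price: 11, status: new, rating: 4]: status is new — satisfies this, so Accepted.

Rejected, Rejected, Rejected, Rejected, Accepted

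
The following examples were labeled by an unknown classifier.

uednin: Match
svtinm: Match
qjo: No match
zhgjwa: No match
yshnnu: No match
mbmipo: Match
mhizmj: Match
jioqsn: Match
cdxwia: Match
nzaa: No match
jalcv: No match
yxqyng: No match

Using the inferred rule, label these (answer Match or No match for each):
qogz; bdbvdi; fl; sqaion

No match, Match, No match, Match

The simplest hypothesis consistent with all the labels is: contains 'i'.
No match: qogz, since no 'i'.
Match: bdbvdi, since has 'i'.
No match: fl, since no 'i'.
Match: sqaion, since has 'i'.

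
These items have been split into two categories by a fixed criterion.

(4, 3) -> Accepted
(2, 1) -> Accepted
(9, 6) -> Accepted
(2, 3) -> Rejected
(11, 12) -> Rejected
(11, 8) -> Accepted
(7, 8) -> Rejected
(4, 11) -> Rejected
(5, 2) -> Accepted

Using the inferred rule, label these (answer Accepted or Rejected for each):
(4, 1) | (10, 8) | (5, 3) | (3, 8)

Accepted, Accepted, Accepted, Rejected

One predicate separates the groups cleanly: first > second.
(4, 1) → 4 > 1 → Accepted.
(10, 8) → 10 > 8 → Accepted.
(5, 3) → 5 > 3 → Accepted.
(3, 8) → 3 < 8 → Rejected.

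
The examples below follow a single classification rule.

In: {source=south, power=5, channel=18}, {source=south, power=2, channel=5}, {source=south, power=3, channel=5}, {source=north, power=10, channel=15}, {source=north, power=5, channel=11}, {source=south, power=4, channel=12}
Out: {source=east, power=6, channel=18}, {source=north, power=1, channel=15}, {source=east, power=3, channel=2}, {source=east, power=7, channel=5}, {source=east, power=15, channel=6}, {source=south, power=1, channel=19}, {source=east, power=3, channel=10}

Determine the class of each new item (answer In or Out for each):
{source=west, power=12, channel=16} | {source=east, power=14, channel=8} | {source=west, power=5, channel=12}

In, Out, In

All 'In' examples share one property — source is not east AND power ≥ 2 — and every 'Out' example lacks it.
{source=west, power=12, channel=16}: In (source is west, power = 12). {source=east, power=14, channel=8}: Out (source is east, power = 14). {source=west, power=5, channel=12}: In (source is west, power = 5).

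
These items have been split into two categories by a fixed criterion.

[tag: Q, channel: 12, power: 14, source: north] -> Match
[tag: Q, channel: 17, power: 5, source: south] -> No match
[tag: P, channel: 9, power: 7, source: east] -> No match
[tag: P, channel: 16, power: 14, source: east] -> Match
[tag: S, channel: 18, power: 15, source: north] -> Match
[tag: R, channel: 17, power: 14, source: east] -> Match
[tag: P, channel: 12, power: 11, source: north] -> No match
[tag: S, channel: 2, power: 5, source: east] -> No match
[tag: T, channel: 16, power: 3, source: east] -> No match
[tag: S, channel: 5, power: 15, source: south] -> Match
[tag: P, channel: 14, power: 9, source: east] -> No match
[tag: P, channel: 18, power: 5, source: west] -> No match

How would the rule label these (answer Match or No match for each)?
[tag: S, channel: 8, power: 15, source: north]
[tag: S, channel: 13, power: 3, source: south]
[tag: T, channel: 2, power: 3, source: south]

Match, No match, No match

The rule appears to be: power ≥ 14.
Match: [tag: S, channel: 8, power: 15, source: north], since power = 15.
No match: [tag: S, channel: 13, power: 3, source: south], since power = 3.
No match: [tag: T, channel: 2, power: 3, source: south], since power = 3.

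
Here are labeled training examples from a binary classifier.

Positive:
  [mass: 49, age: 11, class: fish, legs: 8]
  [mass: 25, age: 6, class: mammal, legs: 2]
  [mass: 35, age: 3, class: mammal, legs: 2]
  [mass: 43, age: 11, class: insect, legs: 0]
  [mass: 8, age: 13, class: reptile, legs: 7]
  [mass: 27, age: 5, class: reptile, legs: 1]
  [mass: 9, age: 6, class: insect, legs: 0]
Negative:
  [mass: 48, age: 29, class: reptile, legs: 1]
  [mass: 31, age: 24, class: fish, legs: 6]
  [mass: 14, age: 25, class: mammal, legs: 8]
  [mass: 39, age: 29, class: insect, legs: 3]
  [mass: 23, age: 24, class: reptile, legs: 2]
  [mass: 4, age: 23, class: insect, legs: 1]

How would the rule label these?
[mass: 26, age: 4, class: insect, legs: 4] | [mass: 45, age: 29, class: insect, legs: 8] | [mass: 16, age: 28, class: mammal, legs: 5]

Positive, Negative, Negative

The pattern is that an item is 'Positive' exactly when: age ≤ 13.
[mass: 26, age: 4, class: insect, legs: 4]: Positive (age = 4). [mass: 45, age: 29, class: insect, legs: 8]: Negative (age = 29). [mass: 16, age: 28, class: mammal, legs: 5]: Negative (age = 28).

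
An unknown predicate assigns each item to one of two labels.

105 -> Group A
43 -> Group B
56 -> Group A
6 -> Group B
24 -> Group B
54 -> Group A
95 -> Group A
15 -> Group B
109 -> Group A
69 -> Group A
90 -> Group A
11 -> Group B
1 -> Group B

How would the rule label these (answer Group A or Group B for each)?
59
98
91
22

Group A, Group A, Group A, Group B

The common property of the 'Group A' items is: at least 54. No 'Group B' item has it.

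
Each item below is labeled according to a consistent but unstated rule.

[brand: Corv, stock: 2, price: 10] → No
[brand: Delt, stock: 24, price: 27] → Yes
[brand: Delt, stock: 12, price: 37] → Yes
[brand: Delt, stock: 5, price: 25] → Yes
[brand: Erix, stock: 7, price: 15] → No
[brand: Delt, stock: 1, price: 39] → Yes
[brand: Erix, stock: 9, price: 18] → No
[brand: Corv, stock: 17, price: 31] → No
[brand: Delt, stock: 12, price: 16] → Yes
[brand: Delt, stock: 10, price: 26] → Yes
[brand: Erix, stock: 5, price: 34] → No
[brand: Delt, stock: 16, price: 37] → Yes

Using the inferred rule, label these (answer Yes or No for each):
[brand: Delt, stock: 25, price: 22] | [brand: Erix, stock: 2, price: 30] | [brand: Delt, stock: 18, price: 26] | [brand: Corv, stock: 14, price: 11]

All 'Yes' examples share one property — brand is Delt — and every 'No' example lacks it.
[brand: Delt, stock: 25, price: 22] — brand is Delt, hence Yes.
[brand: Erix, stock: 2, price: 30] — brand is Erix, hence No.
[brand: Delt, stock: 18, price: 26] — brand is Delt, hence Yes.
[brand: Corv, stock: 14, price: 11] — brand is Corv, hence No.

Yes, No, Yes, No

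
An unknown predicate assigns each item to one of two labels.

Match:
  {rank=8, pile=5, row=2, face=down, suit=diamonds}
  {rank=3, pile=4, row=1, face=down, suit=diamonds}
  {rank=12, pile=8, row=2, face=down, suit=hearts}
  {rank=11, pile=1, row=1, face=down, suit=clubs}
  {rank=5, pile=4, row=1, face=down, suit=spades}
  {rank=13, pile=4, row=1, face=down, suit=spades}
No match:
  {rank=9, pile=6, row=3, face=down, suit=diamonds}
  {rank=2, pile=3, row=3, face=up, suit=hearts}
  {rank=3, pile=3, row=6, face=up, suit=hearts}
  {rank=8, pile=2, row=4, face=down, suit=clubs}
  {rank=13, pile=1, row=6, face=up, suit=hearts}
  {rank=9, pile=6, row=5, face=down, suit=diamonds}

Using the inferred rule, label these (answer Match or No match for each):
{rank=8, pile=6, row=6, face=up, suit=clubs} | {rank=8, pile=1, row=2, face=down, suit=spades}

No match, Match

The simplest hypothesis consistent with all the labels is: row ≤ 2.
{rank=8, pile=6, row=6, face=up, suit=clubs} — row = 6, hence No match. {rank=8, pile=1, row=2, face=down, suit=spades} — row = 2, hence Match.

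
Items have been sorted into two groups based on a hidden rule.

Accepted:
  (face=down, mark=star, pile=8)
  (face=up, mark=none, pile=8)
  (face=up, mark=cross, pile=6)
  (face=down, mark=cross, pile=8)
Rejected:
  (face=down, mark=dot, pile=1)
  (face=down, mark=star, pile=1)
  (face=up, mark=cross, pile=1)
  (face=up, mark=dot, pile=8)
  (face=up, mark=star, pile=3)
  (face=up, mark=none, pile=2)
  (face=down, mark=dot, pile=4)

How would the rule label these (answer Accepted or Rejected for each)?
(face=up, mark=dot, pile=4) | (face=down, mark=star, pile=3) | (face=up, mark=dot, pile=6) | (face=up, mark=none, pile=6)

Rejected, Rejected, Rejected, Accepted

A rule that fits every label: mark is not dot AND pile ≥ 4 — true of each 'Accepted' example, false of each 'Rejected' one.
(face=up, mark=dot, pile=4) — mark is dot, pile = 4, hence Rejected.
(face=down, mark=star, pile=3) — mark is star, pile = 3, hence Rejected.
(face=up, mark=dot, pile=6) — mark is dot, pile = 6, hence Rejected.
(face=up, mark=none, pile=6) — mark is none, pile = 6, hence Accepted.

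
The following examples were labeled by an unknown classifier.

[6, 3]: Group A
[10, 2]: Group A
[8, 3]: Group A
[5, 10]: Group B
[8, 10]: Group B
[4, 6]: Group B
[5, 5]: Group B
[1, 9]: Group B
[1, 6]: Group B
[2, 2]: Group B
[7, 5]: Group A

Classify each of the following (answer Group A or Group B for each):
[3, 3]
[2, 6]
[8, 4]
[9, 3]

Checking candidate rules against both groups, what survives is: first > second.
[3, 3]: 3 = 3, does not pass → Group B.
[2, 6]: 2 < 6, does not pass → Group B.
[8, 4]: 8 > 4, meets the rule → Group A.
[9, 3]: 9 > 3, meets the rule → Group A.

Group B, Group B, Group A, Group A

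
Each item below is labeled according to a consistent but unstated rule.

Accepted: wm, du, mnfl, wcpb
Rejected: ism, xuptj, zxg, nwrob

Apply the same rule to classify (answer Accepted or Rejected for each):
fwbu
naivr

Accepted, Rejected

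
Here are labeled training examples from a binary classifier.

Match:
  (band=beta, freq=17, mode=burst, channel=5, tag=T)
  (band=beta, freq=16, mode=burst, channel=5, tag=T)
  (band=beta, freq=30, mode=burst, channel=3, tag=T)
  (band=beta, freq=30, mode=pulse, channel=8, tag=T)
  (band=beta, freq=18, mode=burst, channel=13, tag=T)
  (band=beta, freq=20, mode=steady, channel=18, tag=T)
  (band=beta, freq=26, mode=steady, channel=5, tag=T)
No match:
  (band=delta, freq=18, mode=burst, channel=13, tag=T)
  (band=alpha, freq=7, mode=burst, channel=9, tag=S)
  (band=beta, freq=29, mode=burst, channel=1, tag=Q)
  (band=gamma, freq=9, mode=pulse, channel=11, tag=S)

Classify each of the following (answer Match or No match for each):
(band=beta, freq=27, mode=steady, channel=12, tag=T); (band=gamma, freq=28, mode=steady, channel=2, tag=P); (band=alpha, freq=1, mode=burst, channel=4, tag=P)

Match, No match, No match

The distinguishing property — band is beta AND tag is T — holds for all the 'Match' cases and none of the 'No match' cases.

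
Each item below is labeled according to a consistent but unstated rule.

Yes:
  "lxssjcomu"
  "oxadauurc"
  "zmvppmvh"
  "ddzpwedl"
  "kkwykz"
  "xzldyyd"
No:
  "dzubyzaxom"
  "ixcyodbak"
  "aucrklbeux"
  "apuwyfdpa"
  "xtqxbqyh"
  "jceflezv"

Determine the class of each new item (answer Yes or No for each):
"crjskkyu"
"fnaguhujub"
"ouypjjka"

Yes, No, Yes

'Yes' ⟺ has a double letter.
"crjskkyu": Yes ('kk' doubled).
"fnaguhujub": No (no doubled letter).
"ouypjjka": Yes ('jj' doubled).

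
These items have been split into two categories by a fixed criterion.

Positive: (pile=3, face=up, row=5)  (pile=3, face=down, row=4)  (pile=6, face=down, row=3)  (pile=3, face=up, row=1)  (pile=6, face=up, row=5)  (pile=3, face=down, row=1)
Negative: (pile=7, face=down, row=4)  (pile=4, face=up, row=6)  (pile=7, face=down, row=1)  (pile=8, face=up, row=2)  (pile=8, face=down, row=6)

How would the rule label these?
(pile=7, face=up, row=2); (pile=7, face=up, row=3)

Negative, Negative

Every 'Positive' example satisfies: pile ≤ 6 AND row ≤ 5. None of the 'Negative' examples do.
(pile=7, face=up, row=2): pile = 7, row = 2, does not satisfy this → Negative.
(pile=7, face=up, row=3): pile = 7, row = 3, does not satisfy this → Negative.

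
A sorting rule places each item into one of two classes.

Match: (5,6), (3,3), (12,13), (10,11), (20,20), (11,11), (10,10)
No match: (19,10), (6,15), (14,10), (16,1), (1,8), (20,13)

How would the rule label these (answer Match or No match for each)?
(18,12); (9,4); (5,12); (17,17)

Rule: |first − second| ≤ 1. This holds for each 'Match' example and fails for each 'No match' one.
(18,12): |18−12| = 6, does not fit → No match.
(9,4): |9−4| = 5, does not fit → No match.
(5,12): |5−12| = 7, does not fit → No match.
(17,17): |17−17| = 0, checks out → Match.

No match, No match, No match, Match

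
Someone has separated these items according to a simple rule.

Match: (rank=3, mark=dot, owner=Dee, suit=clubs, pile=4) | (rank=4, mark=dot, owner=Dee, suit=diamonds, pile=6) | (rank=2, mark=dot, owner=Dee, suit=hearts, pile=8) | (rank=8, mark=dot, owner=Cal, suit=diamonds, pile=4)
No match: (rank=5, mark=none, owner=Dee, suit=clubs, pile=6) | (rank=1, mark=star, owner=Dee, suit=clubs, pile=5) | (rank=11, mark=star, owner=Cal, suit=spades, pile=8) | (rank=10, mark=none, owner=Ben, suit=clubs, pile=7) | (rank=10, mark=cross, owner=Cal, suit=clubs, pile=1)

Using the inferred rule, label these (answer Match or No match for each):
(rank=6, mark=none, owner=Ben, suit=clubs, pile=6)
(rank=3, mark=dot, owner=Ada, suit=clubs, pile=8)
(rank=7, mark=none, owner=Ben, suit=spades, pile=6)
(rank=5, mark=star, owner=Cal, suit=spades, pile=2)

The pattern is that an item is 'Match' exactly when: mark is dot.
(rank=6, mark=none, owner=Ben, suit=clubs, pile=6): mark is none, does not fit → No match. (rank=3, mark=dot, owner=Ada, suit=clubs, pile=8): mark is dot, matches → Match. (rank=7, mark=none, owner=Ben, suit=spades, pile=6): mark is none, does not fit → No match. (rank=5, mark=star, owner=Cal, suit=spades, pile=2): mark is star, does not fit → No match.

No match, Match, No match, No match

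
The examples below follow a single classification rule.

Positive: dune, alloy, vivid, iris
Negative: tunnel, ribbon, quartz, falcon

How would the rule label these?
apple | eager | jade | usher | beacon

Every 'Positive' example satisfies: length ≤ 5. None of the 'Negative' examples do.

Positive, Positive, Positive, Positive, Negative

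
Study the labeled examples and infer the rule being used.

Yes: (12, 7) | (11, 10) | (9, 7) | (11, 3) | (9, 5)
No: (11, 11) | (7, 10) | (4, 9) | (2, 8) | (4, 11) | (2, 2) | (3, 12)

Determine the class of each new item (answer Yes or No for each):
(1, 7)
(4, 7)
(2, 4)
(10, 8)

The rule appears to be: first > second.
(1, 7): 1 < 7 — does not fit, so No.
(4, 7): 4 < 7 — does not fit, so No.
(2, 4): 2 < 4 — does not fit, so No.
(10, 8): 10 > 8 — passes, so Yes.

No, No, No, Yes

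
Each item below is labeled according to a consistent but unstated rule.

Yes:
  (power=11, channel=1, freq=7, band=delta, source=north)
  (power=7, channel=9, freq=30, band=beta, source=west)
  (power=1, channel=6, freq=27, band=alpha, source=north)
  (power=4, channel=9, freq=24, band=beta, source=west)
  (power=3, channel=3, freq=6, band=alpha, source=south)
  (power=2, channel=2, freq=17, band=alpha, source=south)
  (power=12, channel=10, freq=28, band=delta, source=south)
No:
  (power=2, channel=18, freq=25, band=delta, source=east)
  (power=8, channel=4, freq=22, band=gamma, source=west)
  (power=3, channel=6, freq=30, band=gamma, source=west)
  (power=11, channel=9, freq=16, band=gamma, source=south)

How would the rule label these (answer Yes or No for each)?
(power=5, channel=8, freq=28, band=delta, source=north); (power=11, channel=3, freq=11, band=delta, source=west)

Yes, Yes

All 'Yes' examples share one property — band is not gamma AND channel ≤ 10 — and every 'No' example lacks it.
(power=5, channel=8, freq=28, band=delta, source=north) → band is delta, channel = 8 → Yes. (power=11, channel=3, freq=11, band=delta, source=west) → band is delta, channel = 3 → Yes.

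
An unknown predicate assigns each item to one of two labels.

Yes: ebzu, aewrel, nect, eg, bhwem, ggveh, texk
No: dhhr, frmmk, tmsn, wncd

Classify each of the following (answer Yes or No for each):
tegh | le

One predicate separates the groups cleanly: contains 'e'.
tegh: has 'e' — qualifies, so Yes. le: has 'e' — qualifies, so Yes.

Yes, Yes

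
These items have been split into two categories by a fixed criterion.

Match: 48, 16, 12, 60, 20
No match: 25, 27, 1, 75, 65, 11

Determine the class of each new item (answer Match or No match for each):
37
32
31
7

No match, Match, No match, No match

'Match' ⟺ even.
37: 37 is odd, lacks this property → No match.
32: 32 is even, qualifies → Match.
31: 31 is odd, lacks this property → No match.
7: 7 is odd, lacks this property → No match.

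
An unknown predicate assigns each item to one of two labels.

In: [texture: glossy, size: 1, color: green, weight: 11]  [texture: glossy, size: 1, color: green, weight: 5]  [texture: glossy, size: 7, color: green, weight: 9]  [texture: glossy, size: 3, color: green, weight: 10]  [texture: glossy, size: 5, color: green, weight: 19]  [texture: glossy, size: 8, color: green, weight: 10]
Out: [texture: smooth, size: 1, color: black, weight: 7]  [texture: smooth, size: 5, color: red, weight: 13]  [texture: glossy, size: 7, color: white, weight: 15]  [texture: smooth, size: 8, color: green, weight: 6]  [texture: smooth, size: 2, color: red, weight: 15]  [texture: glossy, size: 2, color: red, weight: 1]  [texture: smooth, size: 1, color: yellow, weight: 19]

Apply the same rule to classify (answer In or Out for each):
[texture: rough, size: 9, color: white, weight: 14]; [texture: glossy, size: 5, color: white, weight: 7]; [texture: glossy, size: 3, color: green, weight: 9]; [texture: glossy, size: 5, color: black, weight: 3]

Out, Out, In, Out

All 'In' examples share one property — texture is glossy AND color is green — and every 'Out' example lacks it.
[texture: rough, size: 9, color: white, weight: 14]: Out (texture is rough, color is white).
[texture: glossy, size: 5, color: white, weight: 7]: Out (texture is glossy, color is white).
[texture: glossy, size: 3, color: green, weight: 9]: In (texture is glossy, color is green).
[texture: glossy, size: 5, color: black, weight: 3]: Out (texture is glossy, color is black).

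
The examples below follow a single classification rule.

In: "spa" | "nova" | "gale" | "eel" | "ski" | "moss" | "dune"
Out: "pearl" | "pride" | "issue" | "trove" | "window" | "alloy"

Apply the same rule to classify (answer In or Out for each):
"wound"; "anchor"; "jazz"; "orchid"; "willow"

Out, Out, In, Out, Out

All 'In' examples share one property — length ≤ 4 — and every 'Out' example lacks it.
"wound": length 5 — does not satisfy this, so Out. "anchor": length 6 — does not satisfy this, so Out. "jazz": length 4 — satisfies this, so In. "orchid": length 6 — does not satisfy this, so Out. "willow": length 6 — does not satisfy this, so Out.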